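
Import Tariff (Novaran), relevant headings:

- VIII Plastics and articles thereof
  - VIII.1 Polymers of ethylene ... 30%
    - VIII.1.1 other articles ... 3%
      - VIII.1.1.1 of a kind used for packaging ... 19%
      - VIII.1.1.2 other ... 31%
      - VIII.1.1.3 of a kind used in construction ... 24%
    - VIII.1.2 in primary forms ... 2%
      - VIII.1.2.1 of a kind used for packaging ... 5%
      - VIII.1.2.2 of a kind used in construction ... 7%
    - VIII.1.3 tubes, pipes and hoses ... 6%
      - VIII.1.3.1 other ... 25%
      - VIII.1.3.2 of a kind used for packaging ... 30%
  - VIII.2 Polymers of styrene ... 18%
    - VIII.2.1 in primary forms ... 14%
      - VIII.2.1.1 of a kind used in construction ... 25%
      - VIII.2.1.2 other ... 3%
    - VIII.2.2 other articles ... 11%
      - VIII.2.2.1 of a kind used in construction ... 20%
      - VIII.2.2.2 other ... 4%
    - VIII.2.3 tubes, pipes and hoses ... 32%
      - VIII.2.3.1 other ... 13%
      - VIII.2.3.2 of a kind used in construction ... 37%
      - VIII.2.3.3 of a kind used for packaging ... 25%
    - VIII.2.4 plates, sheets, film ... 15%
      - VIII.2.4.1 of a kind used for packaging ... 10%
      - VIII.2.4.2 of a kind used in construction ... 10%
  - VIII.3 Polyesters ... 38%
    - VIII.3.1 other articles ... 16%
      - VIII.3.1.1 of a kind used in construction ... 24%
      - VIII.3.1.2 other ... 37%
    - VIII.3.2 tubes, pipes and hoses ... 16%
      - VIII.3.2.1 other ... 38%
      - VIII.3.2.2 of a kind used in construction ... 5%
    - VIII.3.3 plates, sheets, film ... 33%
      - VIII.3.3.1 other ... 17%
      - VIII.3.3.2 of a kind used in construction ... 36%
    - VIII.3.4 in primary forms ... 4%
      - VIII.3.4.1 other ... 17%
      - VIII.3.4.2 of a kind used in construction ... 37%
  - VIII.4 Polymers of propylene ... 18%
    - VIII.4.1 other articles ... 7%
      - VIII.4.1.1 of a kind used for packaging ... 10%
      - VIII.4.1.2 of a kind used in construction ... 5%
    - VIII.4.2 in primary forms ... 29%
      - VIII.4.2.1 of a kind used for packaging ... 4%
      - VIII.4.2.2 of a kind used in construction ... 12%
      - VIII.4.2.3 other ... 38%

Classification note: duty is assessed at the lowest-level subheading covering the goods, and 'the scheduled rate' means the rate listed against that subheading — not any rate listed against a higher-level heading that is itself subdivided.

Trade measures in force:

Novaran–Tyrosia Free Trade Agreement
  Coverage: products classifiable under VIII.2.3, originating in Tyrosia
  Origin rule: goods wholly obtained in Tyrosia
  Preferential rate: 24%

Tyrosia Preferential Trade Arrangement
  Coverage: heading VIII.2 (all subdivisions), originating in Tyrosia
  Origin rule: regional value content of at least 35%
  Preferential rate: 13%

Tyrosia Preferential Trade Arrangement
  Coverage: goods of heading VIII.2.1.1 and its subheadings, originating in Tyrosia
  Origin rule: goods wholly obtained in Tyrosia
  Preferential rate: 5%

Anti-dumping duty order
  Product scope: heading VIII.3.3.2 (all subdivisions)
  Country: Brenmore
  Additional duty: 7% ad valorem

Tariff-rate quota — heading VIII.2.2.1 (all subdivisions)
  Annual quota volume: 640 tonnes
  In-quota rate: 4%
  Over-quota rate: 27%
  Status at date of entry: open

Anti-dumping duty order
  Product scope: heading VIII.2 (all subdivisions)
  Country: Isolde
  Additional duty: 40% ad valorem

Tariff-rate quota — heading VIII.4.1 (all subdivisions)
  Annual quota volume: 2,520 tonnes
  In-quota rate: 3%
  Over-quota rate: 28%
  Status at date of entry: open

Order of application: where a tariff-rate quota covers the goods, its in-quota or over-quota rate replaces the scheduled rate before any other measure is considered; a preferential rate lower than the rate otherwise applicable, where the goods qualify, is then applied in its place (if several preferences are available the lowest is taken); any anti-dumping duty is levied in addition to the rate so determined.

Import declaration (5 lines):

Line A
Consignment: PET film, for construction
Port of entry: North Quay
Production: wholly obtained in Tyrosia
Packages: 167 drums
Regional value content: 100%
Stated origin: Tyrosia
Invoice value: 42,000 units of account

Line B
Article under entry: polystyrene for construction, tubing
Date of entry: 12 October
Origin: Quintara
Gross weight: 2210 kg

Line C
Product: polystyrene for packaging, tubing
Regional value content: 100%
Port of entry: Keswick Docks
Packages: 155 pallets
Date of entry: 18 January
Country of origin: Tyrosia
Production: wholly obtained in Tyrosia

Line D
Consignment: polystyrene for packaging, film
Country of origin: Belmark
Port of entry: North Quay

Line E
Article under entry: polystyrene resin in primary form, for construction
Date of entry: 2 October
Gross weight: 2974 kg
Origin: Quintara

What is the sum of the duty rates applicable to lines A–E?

Line A: PET → VIII.3; film → VIII.3.3; for construction → VIII.3.3.2. Scheduled 36%. Tyrosia agreement on VIII.2.3: VIII.3.3.2 not covered; Tyrosia agreement on VIII.2: VIII.3.3.2 not covered; Tyrosia agreement on VIII.2.1.1: VIII.3.3.2 not covered. → 36%.
Line B: polystyrene → VIII.2; tubing → VIII.2.3; for construction → VIII.2.3.2. Scheduled 37%. No special measure applies. → 37%.
Line C: polystyrene → VIII.2; tubing → VIII.2.3; for packaging → VIII.2.3.3. Scheduled 25%. Tyrosia agreement on VIII.2.3: wholly obtained → 24% available; Tyrosia agreement on VIII.2: RVC ≥ 35% → 13% available; Tyrosia agreement on VIII.2.1.1: VIII.2.3.3 not covered; preferential 13%. → 13%.
Line D: polystyrene → VIII.2; film → VIII.2.4; for packaging → VIII.2.4.1. Scheduled 10%. No special measure applies. → 10%.
Line E: polystyrene → VIII.2; resin in primary form → VIII.2.1; for construction → VIII.2.1.1. Scheduled 25%. No special measure applies. → 25%.
Sum: 36% + 37% + 13% + 10% + 25% = 121%.

121%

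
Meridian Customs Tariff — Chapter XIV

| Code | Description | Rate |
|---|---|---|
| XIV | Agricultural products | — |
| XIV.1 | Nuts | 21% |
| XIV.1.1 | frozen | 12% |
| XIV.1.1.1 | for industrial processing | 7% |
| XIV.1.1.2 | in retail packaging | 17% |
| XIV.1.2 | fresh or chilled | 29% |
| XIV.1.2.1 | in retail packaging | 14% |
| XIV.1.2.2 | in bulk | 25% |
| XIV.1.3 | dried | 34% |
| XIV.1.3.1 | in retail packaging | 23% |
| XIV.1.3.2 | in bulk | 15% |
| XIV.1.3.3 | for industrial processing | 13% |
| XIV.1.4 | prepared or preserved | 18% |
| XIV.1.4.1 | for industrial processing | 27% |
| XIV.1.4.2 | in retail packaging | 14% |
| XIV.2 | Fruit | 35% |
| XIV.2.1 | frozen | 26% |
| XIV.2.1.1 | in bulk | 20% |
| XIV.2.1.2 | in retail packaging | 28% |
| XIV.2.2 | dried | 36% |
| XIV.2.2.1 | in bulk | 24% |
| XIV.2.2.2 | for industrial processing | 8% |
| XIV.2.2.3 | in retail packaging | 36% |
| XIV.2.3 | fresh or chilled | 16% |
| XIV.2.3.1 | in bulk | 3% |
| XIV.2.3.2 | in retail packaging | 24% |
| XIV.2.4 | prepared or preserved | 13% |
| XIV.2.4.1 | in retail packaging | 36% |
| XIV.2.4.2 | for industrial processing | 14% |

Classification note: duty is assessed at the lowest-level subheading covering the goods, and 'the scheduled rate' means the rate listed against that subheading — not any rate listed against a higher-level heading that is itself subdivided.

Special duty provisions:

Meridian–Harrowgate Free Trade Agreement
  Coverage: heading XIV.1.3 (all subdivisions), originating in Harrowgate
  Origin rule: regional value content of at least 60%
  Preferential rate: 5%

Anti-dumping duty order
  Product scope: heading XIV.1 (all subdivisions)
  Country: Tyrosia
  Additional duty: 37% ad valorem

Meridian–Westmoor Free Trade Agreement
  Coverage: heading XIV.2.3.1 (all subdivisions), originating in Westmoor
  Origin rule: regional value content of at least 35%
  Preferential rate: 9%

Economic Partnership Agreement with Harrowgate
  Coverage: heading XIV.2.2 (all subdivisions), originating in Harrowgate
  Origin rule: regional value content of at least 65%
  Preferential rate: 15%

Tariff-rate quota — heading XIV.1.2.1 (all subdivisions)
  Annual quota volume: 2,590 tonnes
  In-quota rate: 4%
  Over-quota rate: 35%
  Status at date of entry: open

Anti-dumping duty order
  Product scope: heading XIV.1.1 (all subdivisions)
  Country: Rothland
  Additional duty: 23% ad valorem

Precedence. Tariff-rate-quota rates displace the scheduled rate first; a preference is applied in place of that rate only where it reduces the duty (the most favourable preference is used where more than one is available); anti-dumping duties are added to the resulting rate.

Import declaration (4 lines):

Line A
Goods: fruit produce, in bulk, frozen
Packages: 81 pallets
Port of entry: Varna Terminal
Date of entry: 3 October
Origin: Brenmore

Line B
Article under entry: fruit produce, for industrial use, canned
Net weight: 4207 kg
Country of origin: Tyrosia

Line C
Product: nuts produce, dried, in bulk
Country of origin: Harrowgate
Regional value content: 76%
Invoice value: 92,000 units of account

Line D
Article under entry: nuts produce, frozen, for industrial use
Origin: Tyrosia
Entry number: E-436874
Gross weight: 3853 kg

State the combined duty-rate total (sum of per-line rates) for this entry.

Line A: fruit → XIV.2; frozen → XIV.2.1; in bulk → XIV.2.1.1. Scheduled 20%. No special measure applies. → 20%.
Line B: fruit → XIV.2; canned → XIV.2.4; for industrial use → XIV.2.4.2. Scheduled 14%. No special measure applies. → 14%.
Line C: nuts → XIV.1; dried → XIV.1.3; in bulk → XIV.1.3.2. Scheduled 15%. Harrowgate agreement on XIV.1.3: RVC ≥ 60% → 5% available; Harrowgate agreement on XIV.2.2: XIV.1.3.2 not covered; preferential 5%. → 5%.
Line D: nuts → XIV.1; frozen → XIV.1.1; for industrial use → XIV.1.1.1. Scheduled 7%. anti-dumping (Tyrosia, XIV.1): +37%; total 7% + 37% = 44%. → 44%.
Sum: 20% + 14% + 5% + 44% = 83%.

83%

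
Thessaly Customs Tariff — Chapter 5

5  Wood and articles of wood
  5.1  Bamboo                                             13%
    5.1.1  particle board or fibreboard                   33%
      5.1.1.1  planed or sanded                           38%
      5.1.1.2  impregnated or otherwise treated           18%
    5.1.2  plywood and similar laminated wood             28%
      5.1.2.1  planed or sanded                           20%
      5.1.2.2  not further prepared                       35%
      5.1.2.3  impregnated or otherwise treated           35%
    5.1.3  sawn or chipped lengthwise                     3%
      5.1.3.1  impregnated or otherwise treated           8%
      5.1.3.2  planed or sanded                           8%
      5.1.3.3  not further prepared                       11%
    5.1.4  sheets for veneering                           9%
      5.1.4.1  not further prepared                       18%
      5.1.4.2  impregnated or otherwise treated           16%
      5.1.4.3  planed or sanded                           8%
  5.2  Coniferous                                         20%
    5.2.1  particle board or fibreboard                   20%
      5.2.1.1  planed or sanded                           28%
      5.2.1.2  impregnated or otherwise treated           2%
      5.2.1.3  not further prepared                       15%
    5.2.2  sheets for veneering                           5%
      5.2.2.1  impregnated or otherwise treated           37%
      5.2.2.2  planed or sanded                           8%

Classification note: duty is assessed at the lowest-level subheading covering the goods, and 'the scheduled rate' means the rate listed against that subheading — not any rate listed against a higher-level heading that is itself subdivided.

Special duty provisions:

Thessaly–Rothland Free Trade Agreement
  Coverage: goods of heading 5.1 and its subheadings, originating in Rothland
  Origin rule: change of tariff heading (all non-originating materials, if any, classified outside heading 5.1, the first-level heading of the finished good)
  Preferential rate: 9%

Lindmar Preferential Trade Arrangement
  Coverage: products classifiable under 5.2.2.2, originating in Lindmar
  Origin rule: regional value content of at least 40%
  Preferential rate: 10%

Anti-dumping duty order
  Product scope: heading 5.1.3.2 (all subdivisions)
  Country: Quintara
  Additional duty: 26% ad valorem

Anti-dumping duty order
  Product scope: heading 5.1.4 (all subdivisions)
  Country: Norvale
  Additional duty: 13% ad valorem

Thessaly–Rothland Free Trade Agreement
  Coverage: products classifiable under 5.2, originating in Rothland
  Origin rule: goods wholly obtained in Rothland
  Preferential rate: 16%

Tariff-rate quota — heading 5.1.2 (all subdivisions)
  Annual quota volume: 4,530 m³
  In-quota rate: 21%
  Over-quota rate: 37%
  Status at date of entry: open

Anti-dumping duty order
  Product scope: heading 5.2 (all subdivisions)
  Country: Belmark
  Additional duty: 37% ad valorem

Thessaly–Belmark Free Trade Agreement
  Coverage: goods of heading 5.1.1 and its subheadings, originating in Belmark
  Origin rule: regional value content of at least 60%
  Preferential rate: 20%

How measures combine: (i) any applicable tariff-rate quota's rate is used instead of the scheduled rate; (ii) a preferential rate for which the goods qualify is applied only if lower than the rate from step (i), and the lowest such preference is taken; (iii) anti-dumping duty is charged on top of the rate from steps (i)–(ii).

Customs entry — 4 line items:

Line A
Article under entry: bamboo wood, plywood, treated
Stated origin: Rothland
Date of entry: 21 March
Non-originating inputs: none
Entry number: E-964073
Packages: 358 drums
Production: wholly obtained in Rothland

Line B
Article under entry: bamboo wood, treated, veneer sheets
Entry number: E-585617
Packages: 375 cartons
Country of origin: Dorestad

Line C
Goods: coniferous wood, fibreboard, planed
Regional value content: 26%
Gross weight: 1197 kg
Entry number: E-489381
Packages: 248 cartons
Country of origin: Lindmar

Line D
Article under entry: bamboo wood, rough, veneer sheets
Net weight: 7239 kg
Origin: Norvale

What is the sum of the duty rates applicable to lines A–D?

Line A: bamboo → 5.1; plywood → 5.1.2; treated → 5.1.2.3. Scheduled 35%. quota on 5.1.2 open → in-quota 21%; Rothland agreement on 5.1: CTH met → 9% available; Rothland agreement on 5.2: 5.1.2.3 not covered; preferential 9%. → 9%.
Line B: bamboo → 5.1; veneer sheets → 5.1.4; treated → 5.1.4.2. Scheduled 16%. No special measure applies. → 16%.
Line C: coniferous → 5.2; fibreboard → 5.2.1; planed → 5.2.1.1. Scheduled 28%. Lindmar agreement on 5.2.2.2: 5.2.1.1 not covered. → 28%.
Line D: bamboo → 5.1; veneer sheets → 5.1.4; rough → 5.1.4.1. Scheduled 18%. anti-dumping (Norvale, 5.1.4): +13%; total 18% + 13% = 31%. → 31%.
Sum: 9% + 16% + 28% + 31% = 84%.

84%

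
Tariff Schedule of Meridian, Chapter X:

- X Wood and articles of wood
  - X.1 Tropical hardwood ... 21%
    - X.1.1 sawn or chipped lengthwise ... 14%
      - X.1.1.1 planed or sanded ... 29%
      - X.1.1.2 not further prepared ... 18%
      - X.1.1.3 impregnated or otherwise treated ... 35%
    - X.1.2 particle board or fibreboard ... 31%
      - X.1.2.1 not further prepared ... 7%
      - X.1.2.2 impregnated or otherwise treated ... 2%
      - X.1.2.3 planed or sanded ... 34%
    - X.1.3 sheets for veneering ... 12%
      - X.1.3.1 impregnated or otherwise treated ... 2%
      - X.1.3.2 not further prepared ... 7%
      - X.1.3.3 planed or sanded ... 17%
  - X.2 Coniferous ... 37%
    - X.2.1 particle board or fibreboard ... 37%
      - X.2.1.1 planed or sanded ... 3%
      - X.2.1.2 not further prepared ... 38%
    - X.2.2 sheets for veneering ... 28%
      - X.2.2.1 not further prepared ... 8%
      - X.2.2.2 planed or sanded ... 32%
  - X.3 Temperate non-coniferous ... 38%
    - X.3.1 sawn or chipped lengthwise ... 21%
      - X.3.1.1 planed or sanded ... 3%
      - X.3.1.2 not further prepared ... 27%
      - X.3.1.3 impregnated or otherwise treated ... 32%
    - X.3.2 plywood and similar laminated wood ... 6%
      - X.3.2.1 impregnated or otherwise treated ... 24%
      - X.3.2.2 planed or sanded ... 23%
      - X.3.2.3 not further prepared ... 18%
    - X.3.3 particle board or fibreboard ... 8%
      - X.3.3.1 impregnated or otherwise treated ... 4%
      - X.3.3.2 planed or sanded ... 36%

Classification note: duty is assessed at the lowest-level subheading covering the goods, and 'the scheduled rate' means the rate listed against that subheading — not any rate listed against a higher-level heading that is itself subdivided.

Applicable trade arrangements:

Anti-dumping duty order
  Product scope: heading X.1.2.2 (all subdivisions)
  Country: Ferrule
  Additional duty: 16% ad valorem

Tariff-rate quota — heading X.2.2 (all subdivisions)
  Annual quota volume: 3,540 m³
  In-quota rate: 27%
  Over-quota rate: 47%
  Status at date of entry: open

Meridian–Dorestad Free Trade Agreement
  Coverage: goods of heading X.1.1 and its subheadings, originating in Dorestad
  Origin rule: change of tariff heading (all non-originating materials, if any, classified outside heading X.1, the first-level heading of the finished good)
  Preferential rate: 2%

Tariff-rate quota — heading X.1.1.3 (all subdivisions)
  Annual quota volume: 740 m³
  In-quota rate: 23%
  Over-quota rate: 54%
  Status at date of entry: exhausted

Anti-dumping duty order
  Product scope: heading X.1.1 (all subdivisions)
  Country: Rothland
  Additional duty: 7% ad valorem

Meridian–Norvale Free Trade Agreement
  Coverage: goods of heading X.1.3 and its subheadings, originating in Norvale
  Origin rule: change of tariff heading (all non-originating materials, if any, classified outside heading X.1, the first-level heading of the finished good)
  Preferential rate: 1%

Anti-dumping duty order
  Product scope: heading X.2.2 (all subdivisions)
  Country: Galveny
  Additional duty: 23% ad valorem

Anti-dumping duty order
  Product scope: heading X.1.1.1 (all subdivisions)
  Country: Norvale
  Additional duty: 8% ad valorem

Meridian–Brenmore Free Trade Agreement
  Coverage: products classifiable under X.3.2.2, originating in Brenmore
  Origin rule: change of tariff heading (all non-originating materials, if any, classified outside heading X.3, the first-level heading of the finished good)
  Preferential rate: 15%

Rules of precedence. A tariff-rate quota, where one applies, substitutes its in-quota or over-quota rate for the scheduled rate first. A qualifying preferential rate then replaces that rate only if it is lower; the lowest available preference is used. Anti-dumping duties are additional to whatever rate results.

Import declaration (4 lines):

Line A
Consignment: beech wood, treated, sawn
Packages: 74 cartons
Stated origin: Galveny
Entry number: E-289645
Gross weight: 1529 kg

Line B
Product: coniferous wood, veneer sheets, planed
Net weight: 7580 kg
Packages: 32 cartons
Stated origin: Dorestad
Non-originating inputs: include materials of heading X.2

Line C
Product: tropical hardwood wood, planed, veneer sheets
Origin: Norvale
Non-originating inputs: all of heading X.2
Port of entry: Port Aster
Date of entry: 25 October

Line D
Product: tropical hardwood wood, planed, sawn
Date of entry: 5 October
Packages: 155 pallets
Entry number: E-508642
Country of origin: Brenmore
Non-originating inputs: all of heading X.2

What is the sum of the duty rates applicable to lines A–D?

Line A: beech → X.3; sawn → X.3.1; treated → X.3.1.3. Scheduled 32%. No special measure applies. → 32%.
Line B: coniferous → X.2; veneer sheets → X.2.2; planed → X.2.2.2. Scheduled 32%. quota on X.2.2 open → in-quota 27%; Dorestad agreement on X.1.1: X.2.2.2 not covered. → 27%.
Line C: tropical hardwood → X.1; veneer sheets → X.1.3; planed → X.1.3.3. Scheduled 17%. Norvale agreement on X.1.3: CTH met → 1% available; preferential 1%. → 1%.
Line D: tropical hardwood → X.1; sawn → X.1.1; planed → X.1.1.1. Scheduled 29%. Brenmore agreement on X.3.2.2: X.1.1.1 not covered. → 29%.
Sum: 32% + 27% + 1% + 29% = 89%.

89%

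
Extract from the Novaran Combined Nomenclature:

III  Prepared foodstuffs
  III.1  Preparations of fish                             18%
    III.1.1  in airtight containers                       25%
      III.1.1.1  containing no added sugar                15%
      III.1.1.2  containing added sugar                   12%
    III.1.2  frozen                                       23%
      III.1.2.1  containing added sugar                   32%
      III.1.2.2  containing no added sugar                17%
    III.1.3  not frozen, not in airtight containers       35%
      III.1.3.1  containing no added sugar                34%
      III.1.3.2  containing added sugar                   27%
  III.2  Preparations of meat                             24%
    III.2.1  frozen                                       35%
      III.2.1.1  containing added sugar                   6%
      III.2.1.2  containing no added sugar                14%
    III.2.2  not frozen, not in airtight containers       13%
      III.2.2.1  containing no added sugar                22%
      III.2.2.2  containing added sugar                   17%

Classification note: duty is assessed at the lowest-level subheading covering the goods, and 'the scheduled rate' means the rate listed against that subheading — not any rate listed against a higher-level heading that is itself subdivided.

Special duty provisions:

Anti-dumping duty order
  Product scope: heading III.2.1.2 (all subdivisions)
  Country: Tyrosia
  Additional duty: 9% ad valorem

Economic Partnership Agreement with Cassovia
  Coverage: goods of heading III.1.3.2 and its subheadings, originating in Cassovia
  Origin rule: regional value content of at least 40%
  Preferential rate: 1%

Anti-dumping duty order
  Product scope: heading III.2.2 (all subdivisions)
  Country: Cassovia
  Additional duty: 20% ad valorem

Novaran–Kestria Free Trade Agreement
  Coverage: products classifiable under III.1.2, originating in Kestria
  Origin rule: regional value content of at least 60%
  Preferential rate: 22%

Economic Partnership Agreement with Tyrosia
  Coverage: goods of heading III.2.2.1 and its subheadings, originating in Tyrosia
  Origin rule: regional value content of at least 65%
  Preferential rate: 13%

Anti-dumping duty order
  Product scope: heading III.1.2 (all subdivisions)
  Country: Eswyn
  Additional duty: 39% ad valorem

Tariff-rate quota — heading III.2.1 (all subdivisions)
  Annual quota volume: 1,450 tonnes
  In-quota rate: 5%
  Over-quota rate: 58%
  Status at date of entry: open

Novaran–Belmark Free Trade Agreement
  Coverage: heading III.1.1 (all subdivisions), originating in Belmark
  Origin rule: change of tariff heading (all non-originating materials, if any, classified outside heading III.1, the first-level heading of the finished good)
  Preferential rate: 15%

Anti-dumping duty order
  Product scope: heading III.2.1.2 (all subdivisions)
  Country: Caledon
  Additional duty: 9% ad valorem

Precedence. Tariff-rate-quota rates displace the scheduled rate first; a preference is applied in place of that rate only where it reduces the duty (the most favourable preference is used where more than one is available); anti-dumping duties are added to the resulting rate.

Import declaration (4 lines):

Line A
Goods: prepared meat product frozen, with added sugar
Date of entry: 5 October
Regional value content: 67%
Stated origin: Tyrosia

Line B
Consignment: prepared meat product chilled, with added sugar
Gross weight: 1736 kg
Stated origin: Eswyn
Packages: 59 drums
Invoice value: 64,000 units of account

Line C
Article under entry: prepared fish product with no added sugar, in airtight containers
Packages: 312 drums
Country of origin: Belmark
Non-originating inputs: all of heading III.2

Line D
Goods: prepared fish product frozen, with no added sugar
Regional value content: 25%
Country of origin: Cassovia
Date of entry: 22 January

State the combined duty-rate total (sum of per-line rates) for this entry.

Line A: prepared meat product → III.2; frozen → III.2.1; with added sugar → III.2.1.1. Scheduled 6%. quota on III.2.1 open → in-quota 5%; Tyrosia agreement on III.2.2.1: III.2.1.1 not covered. → 5%.
Line B: prepared meat product → III.2; chilled → III.2.2; with added sugar → III.2.2.2. Scheduled 17%. No special measure applies. → 17%.
Line C: prepared fish product → III.1; in airtight containers → III.1.1; with no added sugar → III.1.1.1. Scheduled 15%. Belmark agreement on III.1.1: CTH met → 15% available; preference 15% not lower than 15% → no reduction. → 15%.
Line D: prepared fish product → III.1; frozen → III.1.2; with no added sugar → III.1.2.2. Scheduled 17%. Cassovia agreement on III.1.3.2: III.1.2.2 not covered. → 17%.
Sum: 5% + 17% + 15% + 17% = 54%.

54%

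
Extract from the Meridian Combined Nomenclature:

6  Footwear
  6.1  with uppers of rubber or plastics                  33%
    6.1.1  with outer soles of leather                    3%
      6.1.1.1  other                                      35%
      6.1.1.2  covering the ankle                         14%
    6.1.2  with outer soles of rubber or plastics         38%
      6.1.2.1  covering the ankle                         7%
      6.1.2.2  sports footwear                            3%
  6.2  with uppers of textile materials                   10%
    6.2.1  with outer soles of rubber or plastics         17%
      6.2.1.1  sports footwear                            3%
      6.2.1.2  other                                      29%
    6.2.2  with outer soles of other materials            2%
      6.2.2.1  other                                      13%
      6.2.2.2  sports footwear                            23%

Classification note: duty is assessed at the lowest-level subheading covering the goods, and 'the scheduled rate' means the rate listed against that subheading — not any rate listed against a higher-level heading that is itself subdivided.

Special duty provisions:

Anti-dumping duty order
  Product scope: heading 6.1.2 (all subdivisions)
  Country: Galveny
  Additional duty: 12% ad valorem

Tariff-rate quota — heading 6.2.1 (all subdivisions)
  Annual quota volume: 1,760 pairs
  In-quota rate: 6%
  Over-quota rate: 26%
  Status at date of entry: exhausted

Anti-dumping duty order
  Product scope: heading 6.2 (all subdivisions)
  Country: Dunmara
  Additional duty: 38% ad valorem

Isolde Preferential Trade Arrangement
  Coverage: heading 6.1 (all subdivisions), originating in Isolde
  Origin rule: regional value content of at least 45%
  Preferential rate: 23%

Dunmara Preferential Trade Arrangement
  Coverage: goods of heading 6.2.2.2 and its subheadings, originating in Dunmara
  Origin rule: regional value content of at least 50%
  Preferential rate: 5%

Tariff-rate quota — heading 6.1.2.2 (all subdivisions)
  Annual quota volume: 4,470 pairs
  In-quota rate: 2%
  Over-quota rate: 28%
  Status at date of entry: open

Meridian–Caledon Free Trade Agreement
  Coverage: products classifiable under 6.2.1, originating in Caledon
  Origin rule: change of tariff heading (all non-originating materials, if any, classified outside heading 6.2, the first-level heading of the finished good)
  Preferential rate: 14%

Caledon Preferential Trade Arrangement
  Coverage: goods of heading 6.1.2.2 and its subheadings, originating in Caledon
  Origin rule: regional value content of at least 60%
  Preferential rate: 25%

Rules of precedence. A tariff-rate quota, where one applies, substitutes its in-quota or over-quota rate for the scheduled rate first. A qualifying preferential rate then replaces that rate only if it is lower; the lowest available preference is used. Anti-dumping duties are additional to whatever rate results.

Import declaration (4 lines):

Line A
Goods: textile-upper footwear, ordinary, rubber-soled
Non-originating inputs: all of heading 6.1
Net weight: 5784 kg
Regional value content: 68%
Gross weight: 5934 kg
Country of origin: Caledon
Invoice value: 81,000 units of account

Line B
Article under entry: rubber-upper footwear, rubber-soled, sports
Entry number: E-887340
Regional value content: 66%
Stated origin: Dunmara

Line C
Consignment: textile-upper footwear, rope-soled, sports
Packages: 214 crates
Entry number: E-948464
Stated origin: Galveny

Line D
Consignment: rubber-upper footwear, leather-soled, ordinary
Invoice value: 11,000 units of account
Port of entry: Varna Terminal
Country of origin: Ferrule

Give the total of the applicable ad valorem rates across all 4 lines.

Line A: textile-upper → 6.2; rubber-soled → 6.2.1; ordinary → 6.2.1.2. Scheduled 29%. quota on 6.2.1 exhausted → over-quota 26%; Caledon agreement on 6.2.1: CTH met → 14% available; Caledon agreement on 6.1.2.2: 6.2.1.2 not covered; preferential 14%. → 14%.
Line B: rubber-upper → 6.1; rubber-soled → 6.1.2; sports → 6.1.2.2. Scheduled 3%. quota on 6.1.2.2 open → in-quota 2%; Dunmara agreement on 6.2.2.2: 6.1.2.2 not covered. → 2%.
Line C: textile-upper → 6.2; rope-soled → 6.2.2; sports → 6.2.2.2. Scheduled 23%. No special measure applies. → 23%.
Line D: rubber-upper → 6.1; leather-soled → 6.1.1; ordinary → 6.1.1.1. Scheduled 35%. No special measure applies. → 35%.
Sum: 14% + 2% + 23% + 35% = 74%.

74%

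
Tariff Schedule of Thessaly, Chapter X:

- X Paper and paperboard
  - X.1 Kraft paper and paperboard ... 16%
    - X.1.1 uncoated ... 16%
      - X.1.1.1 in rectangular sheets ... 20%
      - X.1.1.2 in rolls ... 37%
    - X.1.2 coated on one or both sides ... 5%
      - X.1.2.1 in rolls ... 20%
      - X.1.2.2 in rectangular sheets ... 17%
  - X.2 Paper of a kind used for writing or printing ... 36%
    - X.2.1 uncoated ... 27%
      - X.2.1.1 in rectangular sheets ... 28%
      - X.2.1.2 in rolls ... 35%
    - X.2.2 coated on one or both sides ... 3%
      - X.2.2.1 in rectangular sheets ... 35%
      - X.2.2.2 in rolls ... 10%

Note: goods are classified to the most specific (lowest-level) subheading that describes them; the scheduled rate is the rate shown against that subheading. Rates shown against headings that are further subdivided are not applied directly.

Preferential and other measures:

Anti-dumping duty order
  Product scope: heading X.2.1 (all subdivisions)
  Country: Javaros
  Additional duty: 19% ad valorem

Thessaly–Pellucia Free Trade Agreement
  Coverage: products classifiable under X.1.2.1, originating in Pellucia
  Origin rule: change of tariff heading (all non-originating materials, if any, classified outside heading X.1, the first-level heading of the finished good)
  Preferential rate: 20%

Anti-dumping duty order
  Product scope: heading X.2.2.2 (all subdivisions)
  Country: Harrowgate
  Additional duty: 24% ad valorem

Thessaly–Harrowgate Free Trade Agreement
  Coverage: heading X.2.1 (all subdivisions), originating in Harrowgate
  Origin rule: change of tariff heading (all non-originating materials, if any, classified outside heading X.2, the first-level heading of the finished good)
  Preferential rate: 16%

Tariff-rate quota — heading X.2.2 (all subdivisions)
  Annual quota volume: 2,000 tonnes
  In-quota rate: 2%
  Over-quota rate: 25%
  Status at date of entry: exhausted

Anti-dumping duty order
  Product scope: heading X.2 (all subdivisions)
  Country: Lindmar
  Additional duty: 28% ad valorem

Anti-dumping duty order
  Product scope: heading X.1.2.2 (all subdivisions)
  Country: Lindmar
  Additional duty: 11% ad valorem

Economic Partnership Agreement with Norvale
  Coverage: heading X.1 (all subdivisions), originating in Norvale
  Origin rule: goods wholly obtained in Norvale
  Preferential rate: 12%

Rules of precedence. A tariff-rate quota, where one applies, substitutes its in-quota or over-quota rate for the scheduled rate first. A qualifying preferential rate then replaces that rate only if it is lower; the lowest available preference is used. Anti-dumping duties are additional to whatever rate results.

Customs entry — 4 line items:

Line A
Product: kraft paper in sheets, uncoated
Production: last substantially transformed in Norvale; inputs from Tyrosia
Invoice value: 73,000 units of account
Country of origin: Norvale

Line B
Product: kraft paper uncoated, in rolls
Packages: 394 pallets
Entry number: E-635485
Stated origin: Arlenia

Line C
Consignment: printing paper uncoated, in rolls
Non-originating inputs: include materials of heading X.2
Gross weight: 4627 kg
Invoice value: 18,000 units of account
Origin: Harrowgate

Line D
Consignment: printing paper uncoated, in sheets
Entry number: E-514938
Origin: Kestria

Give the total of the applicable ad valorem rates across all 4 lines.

120%

Line A: kraft paper → X.1; uncoated → X.1.1; in sheets → X.1.1.1. Scheduled 20%. Norvale agreement on X.1: not wholly obtained. → 20%.
Line B: kraft paper → X.1; uncoated → X.1.1; in rolls → X.1.1.2. Scheduled 37%. No special measure applies. → 37%.
Line C: printing paper → X.2; uncoated → X.2.1; in rolls → X.2.1.2. Scheduled 35%. Harrowgate agreement on X.2.1: CTH not met. → 35%.
Line D: printing paper → X.2; uncoated → X.2.1; in sheets → X.2.1.1. Scheduled 28%. No special measure applies. → 28%.
Sum: 20% + 37% + 35% + 28% = 120%.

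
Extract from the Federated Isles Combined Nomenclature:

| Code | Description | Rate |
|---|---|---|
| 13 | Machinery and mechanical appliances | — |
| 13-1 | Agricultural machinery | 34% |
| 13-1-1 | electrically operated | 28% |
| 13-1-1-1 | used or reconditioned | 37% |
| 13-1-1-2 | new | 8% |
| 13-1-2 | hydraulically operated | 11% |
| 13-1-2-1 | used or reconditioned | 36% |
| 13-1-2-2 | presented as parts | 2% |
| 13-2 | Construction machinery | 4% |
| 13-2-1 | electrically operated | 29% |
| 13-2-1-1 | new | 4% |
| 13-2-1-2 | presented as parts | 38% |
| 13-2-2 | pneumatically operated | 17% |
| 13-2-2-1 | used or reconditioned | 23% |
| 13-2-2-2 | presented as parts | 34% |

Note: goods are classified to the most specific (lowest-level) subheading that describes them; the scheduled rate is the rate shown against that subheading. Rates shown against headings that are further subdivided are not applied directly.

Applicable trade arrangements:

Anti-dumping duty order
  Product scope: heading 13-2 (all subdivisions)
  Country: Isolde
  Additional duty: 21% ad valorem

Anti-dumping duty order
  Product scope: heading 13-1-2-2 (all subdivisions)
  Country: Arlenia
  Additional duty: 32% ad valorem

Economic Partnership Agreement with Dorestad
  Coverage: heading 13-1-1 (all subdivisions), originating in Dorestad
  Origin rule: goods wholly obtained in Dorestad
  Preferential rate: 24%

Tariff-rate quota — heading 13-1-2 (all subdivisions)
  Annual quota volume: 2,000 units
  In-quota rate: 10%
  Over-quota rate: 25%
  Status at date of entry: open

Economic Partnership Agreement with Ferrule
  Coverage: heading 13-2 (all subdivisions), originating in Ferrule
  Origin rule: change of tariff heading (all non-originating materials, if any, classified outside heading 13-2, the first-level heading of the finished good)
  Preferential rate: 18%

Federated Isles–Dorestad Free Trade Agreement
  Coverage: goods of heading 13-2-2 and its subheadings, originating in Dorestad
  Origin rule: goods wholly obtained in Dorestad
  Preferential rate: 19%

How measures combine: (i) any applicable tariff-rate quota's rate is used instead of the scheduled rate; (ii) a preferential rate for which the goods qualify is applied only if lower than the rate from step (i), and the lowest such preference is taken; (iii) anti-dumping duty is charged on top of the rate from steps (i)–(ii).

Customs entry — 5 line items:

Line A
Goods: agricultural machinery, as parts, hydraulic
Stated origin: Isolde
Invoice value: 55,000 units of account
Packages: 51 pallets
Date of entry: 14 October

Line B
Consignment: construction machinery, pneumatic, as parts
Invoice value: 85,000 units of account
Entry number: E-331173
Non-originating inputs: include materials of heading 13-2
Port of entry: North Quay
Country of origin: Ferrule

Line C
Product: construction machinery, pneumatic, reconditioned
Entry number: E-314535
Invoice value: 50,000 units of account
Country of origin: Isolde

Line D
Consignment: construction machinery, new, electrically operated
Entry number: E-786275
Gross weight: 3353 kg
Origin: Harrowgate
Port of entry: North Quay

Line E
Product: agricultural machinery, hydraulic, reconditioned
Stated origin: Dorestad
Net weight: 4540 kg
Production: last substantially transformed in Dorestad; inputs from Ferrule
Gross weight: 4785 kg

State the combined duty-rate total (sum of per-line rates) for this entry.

102%

Line A: agricultural → 13-1; hydraulic → 13-1-2; as parts → 13-1-2-2. Scheduled 2%. quota on 13-1-2 open → in-quota 10%. → 10%.
Line B: construction → 13-2; pneumatic → 13-2-2; as parts → 13-2-2-2. Scheduled 34%. Ferrule agreement on 13-2: CTH not met. → 34%.
Line C: construction → 13-2; pneumatic → 13-2-2; reconditioned → 13-2-2-1. Scheduled 23%. anti-dumping (Isolde, 13-2): +21%; total 23% + 21% = 44%. → 44%.
Line D: construction → 13-2; electrically operated → 13-2-1; new → 13-2-1-1. Scheduled 4%. No special measure applies. → 4%.
Line E: agricultural → 13-1; hydraulic → 13-1-2; reconditioned → 13-1-2-1. Scheduled 36%. quota on 13-1-2 open → in-quota 10%; Dorestad agreement on 13-1-1: 13-1-2-1 not covered; Dorestad agreement on 13-2-2: 13-1-2-1 not covered. → 10%.
Sum: 10% + 34% + 44% + 4% + 10% = 102%.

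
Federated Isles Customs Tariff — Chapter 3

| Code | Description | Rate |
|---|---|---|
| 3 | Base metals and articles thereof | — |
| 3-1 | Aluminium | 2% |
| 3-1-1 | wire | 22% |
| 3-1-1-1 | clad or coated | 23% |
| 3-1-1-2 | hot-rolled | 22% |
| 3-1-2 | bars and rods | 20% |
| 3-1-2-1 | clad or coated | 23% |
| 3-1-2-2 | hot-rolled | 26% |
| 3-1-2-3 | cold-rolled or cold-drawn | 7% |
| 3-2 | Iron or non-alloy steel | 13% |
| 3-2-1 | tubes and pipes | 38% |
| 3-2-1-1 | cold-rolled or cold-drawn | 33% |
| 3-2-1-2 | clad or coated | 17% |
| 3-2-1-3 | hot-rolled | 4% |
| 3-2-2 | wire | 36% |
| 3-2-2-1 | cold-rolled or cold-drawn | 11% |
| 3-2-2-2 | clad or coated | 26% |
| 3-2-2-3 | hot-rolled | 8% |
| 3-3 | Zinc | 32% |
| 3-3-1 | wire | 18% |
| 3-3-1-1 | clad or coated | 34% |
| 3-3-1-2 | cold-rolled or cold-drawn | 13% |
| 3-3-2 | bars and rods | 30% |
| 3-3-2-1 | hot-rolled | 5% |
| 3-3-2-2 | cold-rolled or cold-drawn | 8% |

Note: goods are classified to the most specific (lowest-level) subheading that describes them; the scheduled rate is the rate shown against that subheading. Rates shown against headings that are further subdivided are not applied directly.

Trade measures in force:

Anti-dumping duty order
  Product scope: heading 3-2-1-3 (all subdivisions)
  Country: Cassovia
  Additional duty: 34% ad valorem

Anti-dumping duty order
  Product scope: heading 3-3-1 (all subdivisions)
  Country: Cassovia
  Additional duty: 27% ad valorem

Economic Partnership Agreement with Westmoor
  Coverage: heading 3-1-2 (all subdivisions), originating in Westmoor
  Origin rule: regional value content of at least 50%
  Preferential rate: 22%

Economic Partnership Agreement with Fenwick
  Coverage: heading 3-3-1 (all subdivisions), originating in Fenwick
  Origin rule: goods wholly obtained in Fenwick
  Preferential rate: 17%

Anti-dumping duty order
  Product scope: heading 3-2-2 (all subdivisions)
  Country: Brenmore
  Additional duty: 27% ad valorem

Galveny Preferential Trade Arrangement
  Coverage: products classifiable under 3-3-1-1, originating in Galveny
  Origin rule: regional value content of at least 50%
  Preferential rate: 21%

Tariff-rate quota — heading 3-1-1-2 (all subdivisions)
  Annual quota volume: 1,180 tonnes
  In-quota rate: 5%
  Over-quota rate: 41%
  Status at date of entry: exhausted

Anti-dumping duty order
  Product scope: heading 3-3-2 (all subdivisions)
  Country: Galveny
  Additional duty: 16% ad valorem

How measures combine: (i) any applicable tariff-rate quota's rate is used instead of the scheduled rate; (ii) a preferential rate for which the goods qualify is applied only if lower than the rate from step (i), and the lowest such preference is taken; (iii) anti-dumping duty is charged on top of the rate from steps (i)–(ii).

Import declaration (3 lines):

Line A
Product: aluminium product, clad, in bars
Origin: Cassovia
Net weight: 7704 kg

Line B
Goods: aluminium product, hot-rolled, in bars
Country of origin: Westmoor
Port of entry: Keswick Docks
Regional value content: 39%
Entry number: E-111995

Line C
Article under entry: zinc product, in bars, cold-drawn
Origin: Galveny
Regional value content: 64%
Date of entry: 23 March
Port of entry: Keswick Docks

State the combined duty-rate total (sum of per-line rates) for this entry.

73%

Line A: aluminium → 3-1; in bars → 3-1-2; clad → 3-1-2-1. Scheduled 23%. No special measure applies. → 23%.
Line B: aluminium → 3-1; in bars → 3-1-2; hot-rolled → 3-1-2-2. Scheduled 26%. Westmoor agreement on 3-1-2: RVC < 50%. → 26%.
Line C: zinc → 3-3; in bars → 3-3-2; cold-drawn → 3-3-2-2. Scheduled 8%. Galveny agreement on 3-3-1-1: 3-3-2-2 not covered; anti-dumping (Galveny, 3-3-2): +16%; total 8% + 16% = 24%. → 24%.
Sum: 23% + 26% + 24% = 73%.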